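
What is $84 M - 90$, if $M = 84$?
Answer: $6966$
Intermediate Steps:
$84 M - 90 = 84 \cdot 84 - 90 = 7056 - 90 = 6966$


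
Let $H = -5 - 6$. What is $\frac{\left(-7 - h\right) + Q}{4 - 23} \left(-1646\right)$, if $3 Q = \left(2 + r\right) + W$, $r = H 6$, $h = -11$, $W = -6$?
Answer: $- \frac{95468}{57} \approx -1674.9$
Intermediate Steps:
$H = -11$ ($H = -5 - 6 = -11$)
$r = -66$ ($r = \left(-11\right) 6 = -66$)
$Q = - \frac{70}{3}$ ($Q = \frac{\left(2 - 66\right) - 6}{3} = \frac{-64 - 6}{3} = \frac{1}{3} \left(-70\right) = - \frac{70}{3} \approx -23.333$)
$\frac{\left(-7 - h\right) + Q}{4 - 23} \left(-1646\right) = \frac{\left(-7 - -11\right) - \frac{70}{3}}{4 - 23} \left(-1646\right) = \frac{\left(-7 + 11\right) - \frac{70}{3}}{-19} \left(-1646\right) = \left(4 - \frac{70}{3}\right) \left(- \frac{1}{19}\right) \left(-1646\right) = \left(- \frac{58}{3}\right) \left(- \frac{1}{19}\right) \left(-1646\right) = \frac{58}{57} \left(-1646\right) = - \frac{95468}{57}$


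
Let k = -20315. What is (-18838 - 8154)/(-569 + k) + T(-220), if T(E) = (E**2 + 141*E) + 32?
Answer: 90914800/5221 ≈ 17413.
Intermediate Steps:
T(E) = 32 + E**2 + 141*E
(-18838 - 8154)/(-569 + k) + T(-220) = (-18838 - 8154)/(-569 - 20315) + (32 + (-220)**2 + 141*(-220)) = -26992/(-20884) + (32 + 48400 - 31020) = -26992*(-1/20884) + 17412 = 6748/5221 + 17412 = 90914800/5221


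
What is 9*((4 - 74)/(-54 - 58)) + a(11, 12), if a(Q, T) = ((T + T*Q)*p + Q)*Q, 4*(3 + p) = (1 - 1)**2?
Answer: -37003/8 ≈ -4625.4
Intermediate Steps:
p = -3 (p = -3 + (1 - 1)**2/4 = -3 + (1/4)*0**2 = -3 + (1/4)*0 = -3 + 0 = -3)
a(Q, T) = Q*(Q - 3*T - 3*Q*T) (a(Q, T) = ((T + T*Q)*(-3) + Q)*Q = ((T + Q*T)*(-3) + Q)*Q = ((-3*T - 3*Q*T) + Q)*Q = (Q - 3*T - 3*Q*T)*Q = Q*(Q - 3*T - 3*Q*T))
9*((4 - 74)/(-54 - 58)) + a(11, 12) = 9*((4 - 74)/(-54 - 58)) + 11*(11 - 3*12 - 3*11*12) = 9*(-70/(-112)) + 11*(11 - 36 - 396) = 9*(-70*(-1/112)) + 11*(-421) = 9*(5/8) - 4631 = 45/8 - 4631 = -37003/8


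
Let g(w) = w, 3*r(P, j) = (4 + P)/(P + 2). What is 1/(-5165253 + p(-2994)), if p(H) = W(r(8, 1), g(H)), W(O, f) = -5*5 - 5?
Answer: -1/5165283 ≈ -1.9360e-7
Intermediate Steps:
r(P, j) = (4 + P)/(3*(2 + P)) (r(P, j) = ((4 + P)/(P + 2))/3 = ((4 + P)/(2 + P))/3 = (4 + P)/(3*(2 + P)))
W(O, f) = -30 (W(O, f) = -25 - 5 = -30)
p(H) = -30
1/(-5165253 + p(-2994)) = 1/(-5165253 - 30) = 1/(-5165283) = -1/5165283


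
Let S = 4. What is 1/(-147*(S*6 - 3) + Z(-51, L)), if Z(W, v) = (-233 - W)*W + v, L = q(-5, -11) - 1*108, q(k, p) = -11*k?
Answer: 1/6142 ≈ 0.00016281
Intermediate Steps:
L = -53 (L = -11*(-5) - 1*108 = 55 - 108 = -53)
Z(W, v) = v + W*(-233 - W) (Z(W, v) = W*(-233 - W) + v = v + W*(-233 - W))
1/(-147*(S*6 - 3) + Z(-51, L)) = 1/(-147*(4*6 - 3) + (-53 - 1*(-51)² - 233*(-51))) = 1/(-147*(24 - 3) + (-53 - 1*2601 + 11883)) = 1/(-147*21 + (-53 - 2601 + 11883)) = 1/(-3087 + 9229) = 1/6142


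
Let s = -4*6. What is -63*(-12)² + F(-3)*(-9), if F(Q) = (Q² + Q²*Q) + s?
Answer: -8694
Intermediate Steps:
s = -24
F(Q) = -24 + Q² + Q³ (F(Q) = (Q² + Q²*Q) - 24 = (Q² + Q³) - 24 = -24 + Q² + Q³)
-63*(-12)² + F(-3)*(-9) = -63*(-12)² + (-24 + (-3)² + (-3)³)*(-9) = -63*144 + (-24 + 9 - 27)*(-9) = -9072 - 42*(-9) = -9072 + 378 = -8694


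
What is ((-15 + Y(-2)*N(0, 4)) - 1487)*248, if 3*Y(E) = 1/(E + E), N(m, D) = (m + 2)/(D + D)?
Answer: -2235007/6 ≈ -3.7250e+5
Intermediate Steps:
N(m, D) = (2 + m)/(2*D) (N(m, D) = (2 + m)/((2*D)) = (2 + m)*(1/(2*D)) = (2 + m)/(2*D))
Y(E) = 1/(6*E) (Y(E) = 1/(3*(E + E)) = 1/(3*((2*E))) = (1/(2*E))/3 = 1/(6*E))
((-15 + Y(-2)*N(0, 4)) - 1487)*248 = ((-15 + ((⅙)/(-2))*((½)*(2 + 0)/4)) - 1487)*248 = ((-15 + ((⅙)*(-½))*((½)*(¼)*2)) - 1487)*248 = ((-15 - 1/12*¼) - 1487)*248 = ((-15 - 1/48) - 1487)*248 = (-721/48 - 1487)*248 = -72097/48*248 = -2235007/6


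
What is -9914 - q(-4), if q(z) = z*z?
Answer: -9930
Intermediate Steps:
q(z) = z²
-9914 - q(-4) = -9914 - 1*(-4)² = -9914 - 1*16 = -9914 - 16 = -9930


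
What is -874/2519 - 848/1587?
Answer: -3523150/3997653 ≈ -0.88130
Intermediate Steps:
-874/2519 - 848/1587 = -3523150/3997653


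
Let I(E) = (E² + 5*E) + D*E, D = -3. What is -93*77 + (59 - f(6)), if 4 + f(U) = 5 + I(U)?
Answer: -7151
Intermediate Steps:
I(E) = E² + 2*E (I(E) = (E² + 5*E) - 3*E = E² + 2*E)
f(U) = 1 + U*(2 + U) (f(U) = -4 + (5 + U*(2 + U)) = 1 + U*(2 + U))
-93*77 + (59 - f(6)) = -93*77 + (59 - (1 + 6*(2 + 6))) = -7161 + (59 - (1 + 6*8)) = -7161 + (59 - (1 + 48)) = -7161 + (59 - 1*49) = -7161 + (59 - 49) = -7161 + 10 = -7151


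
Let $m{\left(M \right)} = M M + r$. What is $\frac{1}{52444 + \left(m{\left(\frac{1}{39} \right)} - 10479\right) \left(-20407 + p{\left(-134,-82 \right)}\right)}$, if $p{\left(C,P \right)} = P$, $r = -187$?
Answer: $\frac{1521}{332472506989} \approx 4.5748 \cdot 10^{-9}$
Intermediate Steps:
$m{\left(M \right)} = -187 + M^{2}$ ($m{\left(M \right)} = M M - 187 = M^{2} - 187 = -187 + M^{2}$)
$\frac{1}{52444 + \left(m{\left(\frac{1}{39} \right)} - 10479\right) \left(-20407 + p{\left(-134,-82 \right)}\right)} = \frac{1}{52444 + \left(\left(-187 + \left(\frac{1}{39}\right)^{2}\right) - 10479\right) \left(-20407 - 82\right)} = \frac{1}{52444 + \left(\left(-187 + \left(\frac{1}{39}\right)^{2}\right) - 10479\right) \left(-20489\right)} = \frac{1}{52444 + \left(\left(-187 + \frac{1}{1521}\right) - 10479\right) \left(-20489\right)} = \frac{1}{52444 + \left(- \frac{284426}{1521} - 10479\right) \left(-20489\right)} = \frac{1}{52444 - - \frac{332392739665}{1521}} = \frac{1}{52444 + \frac{332392739665}{1521}} = \frac{1}{\frac{332472506989}{1521}} = \frac{1521}{332472506989}$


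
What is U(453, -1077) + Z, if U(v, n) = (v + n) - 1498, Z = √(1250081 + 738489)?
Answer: -2122 + √1988570 ≈ -711.83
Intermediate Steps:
Z = √1988570 ≈ 1410.2
U(v, n) = -1498 + n + v (U(v, n) = (n + v) - 1498 = -1498 + n + v)
U(453, -1077) + Z = (-1498 - 1077 + 453) + √1988570 = -2122 + √1988570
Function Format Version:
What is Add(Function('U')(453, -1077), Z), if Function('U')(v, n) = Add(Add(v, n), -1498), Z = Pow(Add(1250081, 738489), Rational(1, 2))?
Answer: Add(-2122, Pow(1988570, Rational(1, 2))) ≈ -711.83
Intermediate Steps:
Z = Pow(1988570, Rational(1, 2)) ≈ 1410.2
Function('U')(v, n) = Add(-1498, n, v) (Function('U')(v, n) = Add(Add(n, v), -1498) = Add(-1498, n, v))
Add(Function('U')(453, -1077), Z) = Add(Add(-1498, -1077, 453), Pow(1988570, Rational(1, 2))) = Add(-2122, Pow(1988570, Rational(1, 2)))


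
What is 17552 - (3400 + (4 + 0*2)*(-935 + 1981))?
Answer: 9968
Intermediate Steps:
17552 - (3400 + (4 + 0*2)*(-935 + 1981)) = 17552 - (3400 + (4 + 0)*1046) = 17552 - (3400 + 4*1046) = 17552 - (3400 + 4184) = 17552 - 1*7584 = 17552 - 7584 = 9968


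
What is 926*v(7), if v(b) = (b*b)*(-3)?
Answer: -136122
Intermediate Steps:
v(b) = -3*b² (v(b) = b²*(-3) = -3*b²)
926*v(7) = 926*(-3*7²) = 926*(-3*49) = 926*(-147) = -136122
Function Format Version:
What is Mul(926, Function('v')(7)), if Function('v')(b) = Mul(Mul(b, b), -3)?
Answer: -136122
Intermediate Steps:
Function('v')(b) = Mul(-3, Pow(b, 2)) (Function('v')(b) = Mul(Pow(b, 2), -3) = Mul(-3, Pow(b, 2)))
Mul(926, Function('v')(7)) = Mul(926, Mul(-3, Pow(7, 2))) = Mul(926, Mul(-3, 49)) = Mul(926, -147) = -136122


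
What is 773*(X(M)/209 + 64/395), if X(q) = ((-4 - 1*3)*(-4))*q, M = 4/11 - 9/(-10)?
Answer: 46514502/181621 ≈ 256.11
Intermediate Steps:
M = 139/110 (M = 4*(1/11) - 9*(-⅒) = 4/11 + 9/10 = 139/110 ≈ 1.2636)
X(q) = 28*q (X(q) = ((-4 - 3)*(-4))*q = (-7*(-4))*q = 28*q)
773*(X(M)/209 + 64/395) = 773*((28*(139/110))/209 + 64/395) = 773*((1946/55)*(1/209) + 64*(1/395)) = 773*(1946/11495 + 64/395) = 773*(60174/181621) = 46514502/181621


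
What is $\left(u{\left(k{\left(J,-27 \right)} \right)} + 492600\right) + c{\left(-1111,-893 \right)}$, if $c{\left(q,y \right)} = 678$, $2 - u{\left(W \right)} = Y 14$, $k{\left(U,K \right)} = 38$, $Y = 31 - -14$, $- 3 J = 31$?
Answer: $492650$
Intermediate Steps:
$J = - \frac{31}{3}$ ($J = \left(- \frac{1}{3}\right) 31 = - \frac{31}{3} \approx -10.333$)
$Y = 45$ ($Y = 31 + 14 = 45$)
$u{\left(W \right)} = -628$ ($u{\left(W \right)} = 2 - 45 \cdot 14 = 2 - 630 = -628$)
$\left(u{\left(k{\left(J,-27 \right)} \right)} + 492600\right) + c{\left(-1111,-893 \right)} = \left(-628 + 492600\right) + 678 = 491972 + 678 = 492650$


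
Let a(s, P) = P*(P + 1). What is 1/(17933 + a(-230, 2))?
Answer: 1/17939 ≈ 5.5744e-5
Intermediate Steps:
a(s, P) = P*(1 + P)
1/(17933 + a(-230, 2)) = 1/(17933 + 2*(1 + 2)) = 1/(17933 + 2*3) = 1/(17933 + 6) = 1/17939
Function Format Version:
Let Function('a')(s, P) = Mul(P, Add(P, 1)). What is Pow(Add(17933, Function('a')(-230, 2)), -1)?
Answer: Rational(1, 17939) ≈ 5.5744e-5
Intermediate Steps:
Function('a')(s, P) = Mul(P, Add(1, P))
Pow(Add(17933, Function('a')(-230, 2)), -1) = Pow(Add(17933, Mul(2, Add(1, 2))), -1) = Pow(Add(17933, Mul(2, 3)), -1) = Pow(Add(17933, 6), -1) = Pow(17939, -1) = Rational(1, 17939)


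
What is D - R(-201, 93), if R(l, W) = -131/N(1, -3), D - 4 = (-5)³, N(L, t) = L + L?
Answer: -111/2 ≈ -55.500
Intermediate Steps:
N(L, t) = 2*L
D = -121 (D = 4 + (-5)³ = 4 - 125 = -121)
R(l, W) = -131/2 (R(l, W) = -131/(2*1) = -131/2)
D - R(-201, 93) = -121 - 1*(-131/2) = -121 + 131/2 = -111/2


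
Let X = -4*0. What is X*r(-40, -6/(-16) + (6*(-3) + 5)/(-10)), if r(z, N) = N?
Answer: 0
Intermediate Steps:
X = 0
X*r(-40, -6/(-16) + (6*(-3) + 5)/(-10)) = 0*(-6/(-16) + (6*(-3) + 5)/(-10)) = 0*(-6*(-1/16) + (-18 + 5)*(-⅒)) = 0*(3/8 - 13*(-⅒)) = 0*(3/8 + 13/10) = 0*(67/40) = 0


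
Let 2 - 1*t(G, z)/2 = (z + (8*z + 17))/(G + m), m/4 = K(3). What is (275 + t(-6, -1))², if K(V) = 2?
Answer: 73441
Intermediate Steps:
m = 8 (m = 4*2 = 8)
t(G, z) = 4 - 2*(17 + 9*z)/(8 + G) (t(G, z) = 4 - 2*(z + (8*z + 17))/(G + 8) = 4 - 2*(z + (17 + 8*z))/(8 + G) = 4 - 2*(17 + 9*z)/(8 + G))
(275 + t(-6, -1))² = (275 + 2*(-1 - 9*(-1) + 2*(-6))/(8 - 6))² = (275 + 2*(-1 + 9 - 12)/2)² = (275 + 2*(½)*(-4))² = (275 - 4)² = 271² = 73441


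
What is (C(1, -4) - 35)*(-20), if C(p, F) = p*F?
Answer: 780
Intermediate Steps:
C(p, F) = F*p
(C(1, -4) - 35)*(-20) = (-4*1 - 35)*(-20) = (-4 - 35)*(-20) = -39*(-20) = 780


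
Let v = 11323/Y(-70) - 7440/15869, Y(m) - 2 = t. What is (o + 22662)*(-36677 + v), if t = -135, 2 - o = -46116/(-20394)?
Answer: -284598474392061000/341611963 ≈ -8.3310e+8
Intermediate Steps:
o = -296/1133 (o = 2 - (-46116)/(-20394) = 2 - (-46116)*(-1)/20394 = 2 - 1*2562/1133 = 2 - 2562/1133 = -296/1133 ≈ -0.26125)
Y(m) = -133 (Y(m) = 2 - 135 = -133)
v = -25810601/301511 (v = 11323/(-133) - 7440/15869 = 11323*(-1/133) - 7440*1/15869 = -11323/133 - 7440/15869 = -25810601/301511 ≈ -85.604)
(o + 22662)*(-36677 + v) = (-296/1133 + 22662)*(-36677 - 25810601/301511) = (25675750/1133)*(-11084329548/301511) = -284598474392061000/341611963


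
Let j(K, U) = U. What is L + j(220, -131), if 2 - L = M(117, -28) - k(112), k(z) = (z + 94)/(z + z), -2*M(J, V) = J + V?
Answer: -9361/112 ≈ -83.580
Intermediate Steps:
M(J, V) = -J/2 - V/2 (M(J, V) = -(J + V)/2 = -J/2 - V/2)
k(z) = (94 + z)/(2*z) (k(z) = (94 + z)/((2*z)) = (94 + z)*(1/(2*z)) = (94 + z)/(2*z))
L = 5311/112 (L = 2 - ((-1/2*117 - 1/2*(-28)) - (94 + 112)/(2*112)) = 2 - ((-117/2 + 14) - 206/(2*112)) = 2 - (-89/2 - 1*103/112) = 2 - (-89/2 - 103/112) = 2 - 1*(-5087/112) = 2 + 5087/112 = 5311/112 ≈ 47.420)
L + j(220, -131) = 5311/112 - 131 = -9361/112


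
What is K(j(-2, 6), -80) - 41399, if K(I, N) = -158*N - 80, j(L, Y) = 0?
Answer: -28839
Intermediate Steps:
K(I, N) = -80 - 158*N
K(j(-2, 6), -80) - 41399 = (-80 - 158*(-80)) - 41399 = (-80 + 12640) - 41399 = 12560 - 41399 = -28839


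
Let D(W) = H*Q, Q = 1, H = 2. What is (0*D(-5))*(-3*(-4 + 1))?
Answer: 0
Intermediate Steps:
D(W) = 2 (D(W) = 2*1 = 2)
(0*D(-5))*(-3*(-4 + 1)) = (0*2)*(-3*(-4 + 1)) = 0*(-3*(-3)) = 0*9 = 0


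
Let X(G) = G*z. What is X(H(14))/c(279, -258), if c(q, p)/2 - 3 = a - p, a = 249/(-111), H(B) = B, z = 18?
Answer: 2331/4787 ≈ 0.48694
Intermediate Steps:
a = -83/37 (a = 249*(-1/111) = -83/37 ≈ -2.2432)
c(q, p) = 56/37 - 2*p (c(q, p) = 6 + 2*(-83/37 - p) = 6 + (-166/37 - 2*p) = 56/37 - 2*p)
X(G) = 18*G (X(G) = G*18 = 18*G)
X(H(14))/c(279, -258) = (18*14)/(56/37 - 2*(-258)) = 252/(56/37 + 516) = 252/(19148/37) = 252*(37/19148) = 2331/4787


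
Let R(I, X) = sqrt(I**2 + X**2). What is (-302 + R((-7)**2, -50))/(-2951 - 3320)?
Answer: 302/6271 - 13*sqrt(29)/6271 ≈ 0.036995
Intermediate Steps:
(-302 + R((-7)**2, -50))/(-2951 - 3320) = (-302 + sqrt(((-7)**2)**2 + (-50)**2))/(-2951 - 3320) = (-302 + sqrt(49**2 + 2500))/(-6271) = (-302 + sqrt(2401 + 2500))*(-1/6271) = (-302 + sqrt(4901))*(-1/6271) = (-302 + 13*sqrt(29))*(-1/6271) = 302/6271 - 13*sqrt(29)/6271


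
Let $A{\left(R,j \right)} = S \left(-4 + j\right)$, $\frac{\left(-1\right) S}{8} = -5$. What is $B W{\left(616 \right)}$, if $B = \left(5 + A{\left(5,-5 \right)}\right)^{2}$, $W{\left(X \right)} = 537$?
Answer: $67675425$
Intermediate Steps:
$S = 40$ ($S = \left(-8\right) \left(-5\right) = 40$)
$A{\left(R,j \right)} = -160 + 40 j$ ($A{\left(R,j \right)} = 40 \left(-4 + j\right) = -160 + 40 j$)
$B = 126025$ ($B = \left(5 + \left(-160 + 40 \left(-5\right)\right)\right)^{2} = \left(5 - 360\right)^{2} = \left(-355\right)^{2} = 126025$)
$B W{\left(616 \right)} = 126025 \cdot 537 = 67675425$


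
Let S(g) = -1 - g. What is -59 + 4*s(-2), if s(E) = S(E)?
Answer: -55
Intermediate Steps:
s(E) = -1 - E
-59 + 4*s(-2) = -59 + 4*(-1 - 1*(-2)) = -59 + 4*(-1 + 2) = -59 + 4*1 = -59 + 4 = -55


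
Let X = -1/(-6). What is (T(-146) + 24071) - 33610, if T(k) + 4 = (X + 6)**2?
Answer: -342179/36 ≈ -9505.0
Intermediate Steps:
X = 1/6 (X = -1*(-1/6) = 1/6 ≈ 0.16667)
T(k) = 1225/36 (T(k) = -4 + (1/6 + 6)**2 = -4 + (37/6)**2 = -4 + 1369/36 = 1225/36)
(T(-146) + 24071) - 33610 = (1225/36 + 24071) - 33610 = 867781/36 - 33610 = -342179/36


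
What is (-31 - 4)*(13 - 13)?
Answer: 0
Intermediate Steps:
(-31 - 4)*(13 - 13) = -35*0 = 0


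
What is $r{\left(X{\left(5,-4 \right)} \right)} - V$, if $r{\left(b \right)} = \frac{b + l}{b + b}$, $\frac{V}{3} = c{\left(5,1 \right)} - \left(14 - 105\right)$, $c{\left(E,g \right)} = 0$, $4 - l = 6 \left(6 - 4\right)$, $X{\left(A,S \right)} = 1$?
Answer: $- \frac{553}{2} \approx -276.5$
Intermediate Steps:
$l = -8$ ($l = 4 - 6 \left(6 - 4\right) = 4 - 6 \cdot 2 = 4 - 12 = -8$)
$V = 273$ ($V = 3 \left(0 - \left(14 - 105\right)\right) = 3 \left(0 - -91\right) = 3 \left(0 + 91\right) = 3 \cdot 91 = 273$)
$r{\left(b \right)} = \frac{-8 + b}{2 b}$ ($r{\left(b \right)} = \frac{b - 8}{b + b} = \frac{-8 + b}{2 b}$)
$r{\left(X{\left(5,-4 \right)} \right)} - V = \frac{-8 + 1}{2 \cdot 1} - 273 = \frac{1}{2} \cdot 1 \left(-7\right) - 273 = - \frac{7}{2} - 273 = - \frac{553}{2}$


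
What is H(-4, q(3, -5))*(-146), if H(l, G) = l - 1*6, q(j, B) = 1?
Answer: 1460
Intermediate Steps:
H(l, G) = -6 + l (H(l, G) = l - 6 = -6 + l)
H(-4, q(3, -5))*(-146) = (-6 - 4)*(-146) = -10*(-146) = 1460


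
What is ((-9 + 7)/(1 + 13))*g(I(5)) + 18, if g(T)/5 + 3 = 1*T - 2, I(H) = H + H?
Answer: 101/7 ≈ 14.429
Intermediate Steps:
I(H) = 2*H
g(T) = -25 + 5*T (g(T) = -15 + 5*(1*T - 2) = -15 + 5*(T - 2) = -15 + 5*(-2 + T) = -15 + (-10 + 5*T) = -25 + 5*T)
((-9 + 7)/(1 + 13))*g(I(5)) + 18 = ((-9 + 7)/(1 + 13))*(-25 + 5*(2*5)) + 18 = (-2/14)*(-25 + 5*10) + 18 = (-2*1/14)*(-25 + 50) + 18 = -⅐*25 + 18 = -25/7 + 18 = 101/7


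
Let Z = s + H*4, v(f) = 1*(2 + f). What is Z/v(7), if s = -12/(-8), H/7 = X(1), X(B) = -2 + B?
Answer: -53/18 ≈ -2.9444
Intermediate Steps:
H = -7 (H = 7*(-2 + 1) = 7*(-1) = -7)
v(f) = 2 + f
s = 3/2 (s = -12*(-1/8) = 3/2 ≈ 1.5000)
Z = -53/2 (Z = 3/2 - 7*4 = 3/2 - 28 = -53/2 ≈ -26.500)
Z/v(7) = -53/(2*(2 + 7)) = -53/2/9 = -53/2*1/9 = -53/18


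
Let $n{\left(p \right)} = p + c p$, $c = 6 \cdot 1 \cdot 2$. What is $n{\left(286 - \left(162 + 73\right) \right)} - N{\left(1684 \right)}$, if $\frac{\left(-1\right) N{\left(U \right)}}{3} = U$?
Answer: $5715$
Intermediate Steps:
$N{\left(U \right)} = - 3 U$
$c = 12$ ($c = 6 \cdot 2 = 12$)
$n{\left(p \right)} = 13 p$ ($n{\left(p \right)} = p + 12 p = 13 p$)
$n{\left(286 - \left(162 + 73\right) \right)} - N{\left(1684 \right)} = 13 \left(286 - \left(162 + 73\right)\right) - \left(-3\right) 1684 = 13 \left(286 - 235\right) - -5052 = 13 \left(286 - 235\right) + 5052 = 13 \cdot 51 + 5052 = 663 + 5052 = 5715$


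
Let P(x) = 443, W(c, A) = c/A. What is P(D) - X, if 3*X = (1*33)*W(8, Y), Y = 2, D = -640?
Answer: 399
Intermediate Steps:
X = 44 (X = ((1*33)*(8/2))/3 = (33*(8*(1/2)))/3 = (33*4)/3 = (1/3)*132 = 44)
P(D) - X = 443 - 1*44 = 443 - 44 = 399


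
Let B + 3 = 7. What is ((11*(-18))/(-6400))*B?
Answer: 99/800 ≈ 0.12375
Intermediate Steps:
B = 4 (B = -3 + 7 = 4)
((11*(-18))/(-6400))*B = ((11*(-18))/(-6400))*4 = -198*(-1/6400)*4 = (99/3200)*4 = 99/800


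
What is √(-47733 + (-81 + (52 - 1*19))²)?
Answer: I*√45429 ≈ 213.14*I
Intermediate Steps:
√(-47733 + (-81 + (52 - 1*19))²) = √(-47733 + (-81 + (52 - 19))²) = √(-47733 + (-81 + 33)²) = √(-47733 + (-48)²) = √(-47733 + 2304) = √(-45429) = I*√45429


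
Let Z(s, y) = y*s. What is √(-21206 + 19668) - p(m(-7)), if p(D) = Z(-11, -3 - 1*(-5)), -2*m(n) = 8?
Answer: 22 + I*√1538 ≈ 22.0 + 39.217*I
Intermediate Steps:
m(n) = -4 (m(n) = -½*8 = -4)
Z(s, y) = s*y
p(D) = -22 (p(D) = -11*(-3 - 1*(-5)) = -11*(-3 + 5) = -11*2 = -22)
√(-21206 + 19668) - p(m(-7)) = √(-21206 + 19668) - 1*(-22) = √(-1538) + 22 = I*√1538 + 22 = 22 + I*√1538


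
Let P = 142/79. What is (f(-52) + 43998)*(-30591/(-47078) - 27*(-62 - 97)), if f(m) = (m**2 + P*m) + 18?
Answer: 372284393305860/1859581 ≈ 2.0020e+8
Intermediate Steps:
P = 142/79 (P = 142*(1/79) = 142/79 ≈ 1.7975)
f(m) = 18 + m**2 + 142*m/79 (f(m) = (m**2 + 142*m/79) + 18 = 18 + m**2 + 142*m/79)
(f(-52) + 43998)*(-30591/(-47078) - 27*(-62 - 97)) = ((18 + (-52)**2 + (142/79)*(-52)) + 43998)*(-30591/(-47078) - 27*(-62 - 97)) = ((18 + 2704 - 7384/79) + 43998)*(-30591*(-1/47078) - 27*(-159)) = (207654/79 + 43998)*(30591/47078 + 4293) = (3683496/79)*(202136445/47078) = 372284393305860/1859581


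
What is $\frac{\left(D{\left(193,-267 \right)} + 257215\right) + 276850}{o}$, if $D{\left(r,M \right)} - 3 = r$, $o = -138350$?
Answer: $- \frac{534261}{138350} \approx -3.8617$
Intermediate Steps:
$D{\left(r,M \right)} = 3 + r$
$\frac{\left(D{\left(193,-267 \right)} + 257215\right) + 276850}{o} = \frac{\left(\left(3 + 193\right) + 257215\right) + 276850}{-138350} = \left(\left(196 + 257215\right) + 276850\right) \left(- \frac{1}{138350}\right) = \left(257411 + 276850\right) \left(- \frac{1}{138350}\right) = 534261 \left(- \frac{1}{138350}\right) = - \frac{534261}{138350}$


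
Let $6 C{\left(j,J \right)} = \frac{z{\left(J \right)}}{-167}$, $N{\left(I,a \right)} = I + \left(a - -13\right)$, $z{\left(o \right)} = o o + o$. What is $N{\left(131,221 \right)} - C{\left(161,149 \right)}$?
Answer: $\frac{64680}{167} \approx 387.31$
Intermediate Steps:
$z{\left(o \right)} = o + o^{2}$ ($z{\left(o \right)} = o^{2} + o = o + o^{2}$)
$N{\left(I,a \right)} = 13 + I + a$ ($N{\left(I,a \right)} = I + \left(a + 13\right) = I + \left(13 + a\right) = 13 + I + a$)
$C{\left(j,J \right)} = - \frac{J \left(1 + J\right)}{1002}$ ($C{\left(j,J \right)} = \frac{J \left(1 + J\right) \frac{1}{-167}}{6} = \frac{J \left(1 + J\right) \left(- \frac{1}{167}\right)}{6} = \frac{\left(- \frac{1}{167}\right) J \left(1 + J\right)}{6} = - \frac{J \left(1 + J\right)}{1002}$)
$N{\left(131,221 \right)} - C{\left(161,149 \right)} = \left(13 + 131 + 221\right) - \left(- \frac{1}{1002}\right) 149 \left(1 + 149\right) = 365 - \left(- \frac{1}{1002}\right) 149 \cdot 150 = 365 - - \frac{3725}{167} = 365 + \frac{3725}{167} = \frac{64680}{167}$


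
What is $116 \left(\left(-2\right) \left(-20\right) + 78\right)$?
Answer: $13688$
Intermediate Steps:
$116 \left(\left(-2\right) \left(-20\right) + 78\right) = 116 \left(40 + 78\right) = 116 \cdot 118 = 13688$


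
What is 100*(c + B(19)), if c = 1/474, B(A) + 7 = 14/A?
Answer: -2819350/4503 ≈ -626.10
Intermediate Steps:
B(A) = -7 + 14/A
c = 1/474 ≈ 0.0021097
100*(c + B(19)) = 100*(1/474 + (-7 + 14/19)) = 100*(1/474 - 119/19) = 100*(-56387/9006) = -2819350/4503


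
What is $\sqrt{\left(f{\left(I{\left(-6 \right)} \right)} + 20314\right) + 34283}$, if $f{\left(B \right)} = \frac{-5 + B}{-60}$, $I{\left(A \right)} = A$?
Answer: $\frac{\sqrt{49137465}}{30} \approx 233.66$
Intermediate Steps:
$f{\left(B \right)} = \frac{1}{12} - \frac{B}{60}$ ($f{\left(B \right)} = \left(-5 + B\right) \left(- \frac{1}{60}\right) = \frac{1}{12} - \frac{B}{60}$)
$\sqrt{\left(f{\left(I{\left(-6 \right)} \right)} + 20314\right) + 34283} = \sqrt{\left(\left(\frac{1}{12} - - \frac{1}{10}\right) + 20314\right) + 34283} = \sqrt{\left(\left(\frac{1}{12} + \frac{1}{10}\right) + 20314\right) + 34283} = \sqrt{\left(\frac{11}{60} + 20314\right) + 34283} = \sqrt{\frac{1218851}{60} + 34283} = \sqrt{\frac{3275831}{60}} = \frac{\sqrt{49137465}}{30}$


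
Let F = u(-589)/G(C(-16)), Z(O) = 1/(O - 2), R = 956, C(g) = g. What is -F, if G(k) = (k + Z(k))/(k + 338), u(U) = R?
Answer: 5540976/289 ≈ 19173.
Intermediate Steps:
Z(O) = 1/(-2 + O)
u(U) = 956
G(k) = (k + 1/(-2 + k))/(338 + k) (G(k) = (k + 1/(-2 + k))/(k + 338) = (k + 1/(-2 + k))/(338 + k))
F = -5540976/289 (F = 956/(((1 - 16*(-2 - 16))/((-2 - 16)*(338 - 16)))) = 956/(((1 - 16*(-18))/(-18*322))) = 956/((-1/18*1/322*(1 + 288))) = 956/((-1/18*1/322*289)) = 956/(-289/5796) = 956*(-5796/289) = -5540976/289 ≈ -19173.)
-F = -1*(-5540976/289) = 5540976/289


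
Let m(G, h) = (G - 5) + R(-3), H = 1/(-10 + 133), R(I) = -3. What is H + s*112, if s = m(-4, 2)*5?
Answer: -826559/123 ≈ -6720.0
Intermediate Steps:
H = 1/123 ≈ 0.0081301
m(G, h) = -8 + G (m(G, h) = (G - 5) - 3 = (-5 + G) - 3 = -8 + G)
s = -60 (s = (-8 - 4)*5 = -12*5 = -60)
H + s*112 = 1/123 - 60*112 = 1/123 - 6720 = -826559/123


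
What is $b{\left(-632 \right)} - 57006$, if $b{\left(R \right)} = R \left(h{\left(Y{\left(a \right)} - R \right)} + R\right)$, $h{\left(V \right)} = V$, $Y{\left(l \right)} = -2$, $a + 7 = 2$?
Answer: $-55742$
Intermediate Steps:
$a = -5$ ($a = -7 + 2 = -5$)
$b{\left(R \right)} = - 2 R$ ($b{\left(R \right)} = R \left(\left(-2 - R\right) + R\right) = R \left(-2\right) = - 2 R$)
$b{\left(-632 \right)} - 57006 = \left(-2\right) \left(-632\right) - 57006 = 1264 - 57006 = -55742$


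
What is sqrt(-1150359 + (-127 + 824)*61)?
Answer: I*sqrt(1107842) ≈ 1052.5*I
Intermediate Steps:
sqrt(-1150359 + (-127 + 824)*61) = sqrt(-1150359 + 697*61) = sqrt(-1150359 + 42517) = sqrt(-1107842) = I*sqrt(1107842)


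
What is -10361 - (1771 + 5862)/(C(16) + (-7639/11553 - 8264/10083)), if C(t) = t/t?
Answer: 102949723379/18669710 ≈ 5514.3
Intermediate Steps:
C(t) = 1
-10361 - (1771 + 5862)/(C(16) + (-7639/11553 - 8264/10083)) = -10361 - (1771 + 5862)/(1 + (-7639/11553 - 8264/10083)) = -10361 - 7633/(1 + (-7639*1/11553 - 8264*1/10083)) = -10361 - 7633/(1 + (-7639/11553 - 8264/10083)) = -10361 - 7633/(1 - 57499343/38829633) = -10361 - 7633/(-18669710/38829633) = -10361 - 7633*(-38829633)/18669710 = -10361 - 1*(-296386588689/18669710) = -10361 + 296386588689/18669710 = 102949723379/18669710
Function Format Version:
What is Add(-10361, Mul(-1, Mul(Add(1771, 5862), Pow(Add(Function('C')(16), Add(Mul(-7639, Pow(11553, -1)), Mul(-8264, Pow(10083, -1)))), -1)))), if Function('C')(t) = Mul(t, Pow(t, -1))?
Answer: Rational(102949723379, 18669710) ≈ 5514.3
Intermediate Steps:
Function('C')(t) = 1
Add(-10361, Mul(-1, Mul(Add(1771, 5862), Pow(Add(Function('C')(16), Add(Mul(-7639, Pow(11553, -1)), Mul(-8264, Pow(10083, -1)))), -1)))) = Add(-10361, Mul(-1, Mul(Add(1771, 5862), Pow(Add(1, Add(Mul(-7639, Pow(11553, -1)), Mul(-8264, Pow(10083, -1)))), -1)))) = Add(-10361, Mul(-1, Mul(7633, Pow(Add(1, Add(Mul(-7639, Rational(1, 11553)), Mul(-8264, Rational(1, 10083)))), -1)))) = Add(-10361, Mul(-1, Mul(7633, Pow(Add(1, Add(Rational(-7639, 11553), Rational(-8264, 10083))), -1)))) = Add(-10361, Mul(-1, Mul(7633, Pow(Add(1, Rational(-57499343, 38829633)), -1)))) = Add(-10361, Mul(-1, Mul(7633, Pow(Rational(-18669710, 38829633), -1)))) = Add(-10361, Mul(-1, Mul(7633, Rational(-38829633, 18669710)))) = Add(-10361, Mul(-1, Rational(-296386588689, 18669710))) = Add(-10361, Rational(296386588689, 18669710)) = Rational(102949723379, 18669710)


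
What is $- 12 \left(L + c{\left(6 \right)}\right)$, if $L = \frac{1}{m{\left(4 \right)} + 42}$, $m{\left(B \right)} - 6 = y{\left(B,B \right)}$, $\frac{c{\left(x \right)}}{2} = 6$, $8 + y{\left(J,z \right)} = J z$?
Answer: $- \frac{2019}{14} \approx -144.21$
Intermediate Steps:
$y{\left(J,z \right)} = -8 + J z$
$c{\left(x \right)} = 12$ ($c{\left(x \right)} = 2 \cdot 6 = 12$)
$m{\left(B \right)} = -2 + B^{2}$ ($m{\left(B \right)} = 6 + \left(-8 + B B\right) = 6 + \left(-8 + B^{2}\right) = -2 + B^{2}$)
$L = \frac{1}{56}$ ($L = \frac{1}{\left(-2 + 4^{2}\right) + 42} = \frac{1}{\left(-2 + 16\right) + 42} = \frac{1}{14 + 42} = \frac{1}{56} \approx 0.017857$)
$- 12 \left(L + c{\left(6 \right)}\right) = - 12 \left(\frac{1}{56} + 12\right) = \left(-12\right) \frac{673}{56} = - \frac{2019}{14}$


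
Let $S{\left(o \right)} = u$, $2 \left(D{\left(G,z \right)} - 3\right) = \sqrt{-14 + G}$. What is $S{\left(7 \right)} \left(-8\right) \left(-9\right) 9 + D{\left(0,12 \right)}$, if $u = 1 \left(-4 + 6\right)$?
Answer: $1299 + \frac{i \sqrt{14}}{2} \approx 1299.0 + 1.8708 i$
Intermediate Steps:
$D{\left(G,z \right)} = 3 + \frac{\sqrt{-14 + G}}{2}$
$u = 2$ ($u = 1 \cdot 2 = 2$)
$S{\left(o \right)} = 2$
$S{\left(7 \right)} \left(-8\right) \left(-9\right) 9 + D{\left(0,12 \right)} = 2 \left(-8\right) \left(-9\right) 9 + \left(3 + \frac{\sqrt{-14 + 0}}{2}\right) = 2 \cdot 72 \cdot 9 + \left(3 + \frac{\sqrt{-14}}{2}\right) = 2 \cdot 648 + \left(3 + \frac{i \sqrt{14}}{2}\right) = 1296 + \left(3 + \frac{i \sqrt{14}}{2}\right) = 1299 + \frac{i \sqrt{14}}{2}$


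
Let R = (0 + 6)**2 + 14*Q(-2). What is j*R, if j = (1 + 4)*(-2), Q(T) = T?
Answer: -80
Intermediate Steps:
j = -10 (j = 5*(-2) = -10)
R = 8 (R = (0 + 6)**2 + 14*(-2) = 6**2 - 28 = 36 - 28 = 8)
j*R = -10*8 = -80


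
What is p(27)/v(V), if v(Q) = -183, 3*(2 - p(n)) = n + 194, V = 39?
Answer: 215/549 ≈ 0.39162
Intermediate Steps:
p(n) = -188/3 - n/3 (p(n) = 2 - (n + 194)/3 = 2 - (194 + n)/3 = 2 + (-194/3 - n/3) = -188/3 - n/3)
p(27)/v(V) = (-188/3 - ⅓*27)/(-183) = (-188/3 - 9)*(-1/183) = -215/3*(-1/183) = 215/549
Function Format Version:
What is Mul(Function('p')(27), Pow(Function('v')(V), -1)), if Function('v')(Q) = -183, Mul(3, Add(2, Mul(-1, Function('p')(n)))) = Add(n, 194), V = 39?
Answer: Rational(215, 549) ≈ 0.39162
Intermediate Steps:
Function('p')(n) = Add(Rational(-188, 3), Mul(Rational(-1, 3), n)) (Function('p')(n) = Add(2, Mul(Rational(-1, 3), Add(n, 194))) = Add(2, Mul(Rational(-1, 3), Add(194, n))) = Add(2, Add(Rational(-194, 3), Mul(Rational(-1, 3), n))) = Add(Rational(-188, 3), Mul(Rational(-1, 3), n)))
Mul(Function('p')(27), Pow(Function('v')(V), -1)) = Mul(Add(Rational(-188, 3), Mul(Rational(-1, 3), 27)), Pow(-183, -1)) = Mul(Add(Rational(-188, 3), -9), Rational(-1, 183)) = Mul(Rational(-215, 3), Rational(-1, 183)) = Rational(215, 549)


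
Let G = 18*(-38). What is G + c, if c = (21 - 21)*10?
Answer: -684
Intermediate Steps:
G = -684
c = 0 (c = 0*10 = 0)
G + c = -684 + 0 = -684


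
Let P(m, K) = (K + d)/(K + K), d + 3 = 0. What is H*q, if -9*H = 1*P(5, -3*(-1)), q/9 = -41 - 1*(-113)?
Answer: 0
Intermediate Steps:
d = -3 (d = -3 + 0 = -3)
q = 648 (q = 9*(-41 - 1*(-113)) = 9*(-41 + 113) = 9*72 = 648)
P(m, K) = (-3 + K)/(2*K) (P(m, K) = (K - 3)/(K + K) = (-3 + K)/((2*K)) = (-3 + K)*(1/(2*K)) = (-3 + K)/(2*K))
H = 0 (H = -(-3 - 3*(-1))/(2*((-3*(-1))))/9 = -(½)*(-3 + 3)/3/9 = -(½)*(⅓)*0/9 = -0/9 = -⅑*0 = 0)
H*q = 0*648 = 0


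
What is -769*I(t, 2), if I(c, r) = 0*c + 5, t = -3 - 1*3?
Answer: -3845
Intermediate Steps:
t = -6 (t = -3 - 3 = -6)
I(c, r) = 5 (I(c, r) = 0 + 5 = 5)
-769*I(t, 2) = -769*5 = -3845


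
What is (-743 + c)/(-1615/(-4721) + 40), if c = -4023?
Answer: -22500286/190455 ≈ -118.14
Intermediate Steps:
(-743 + c)/(-1615/(-4721) + 40) = (-743 - 4023)/(-1615/(-4721) + 40) = -4766/(-1615*(-1/4721) + 40) = -4766/(1615/4721 + 40) = -4766/190455/4721 = -4766*4721/190455 = -22500286/190455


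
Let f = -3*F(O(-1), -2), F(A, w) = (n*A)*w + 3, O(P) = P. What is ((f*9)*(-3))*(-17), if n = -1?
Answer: -1377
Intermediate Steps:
F(A, w) = 3 - A*w (F(A, w) = (-A)*w + 3 = -A*w + 3 = 3 - A*w)
f = -3 (f = -3*(3 - 1*(-1)*(-2)) = -3*(3 - 2) = -3*1 = -3)
((f*9)*(-3))*(-17) = (-3*9*(-3))*(-17) = -27*(-3)*(-17) = 81*(-17) = -1377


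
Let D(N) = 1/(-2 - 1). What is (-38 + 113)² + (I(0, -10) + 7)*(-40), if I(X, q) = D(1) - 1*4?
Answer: 16555/3 ≈ 5518.3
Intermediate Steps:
D(N) = -⅓ (D(N) = 1/(-3) = -⅓)
I(X, q) = -13/3 (I(X, q) = -⅓ - 1*4 = -⅓ - 4 = -13/3)
(-38 + 113)² + (I(0, -10) + 7)*(-40) = (-38 + 113)² + (-13/3 + 7)*(-40) = 75² + (8/3)*(-40) = 5625 - 320/3 = 16555/3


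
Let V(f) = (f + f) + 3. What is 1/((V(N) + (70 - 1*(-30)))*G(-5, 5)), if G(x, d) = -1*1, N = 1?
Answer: -1/105 ≈ -0.0095238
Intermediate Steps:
G(x, d) = -1
V(f) = 3 + 2*f (V(f) = 2*f + 3 = 3 + 2*f)
1/((V(N) + (70 - 1*(-30)))*G(-5, 5)) = 1/(((3 + 2*1) + (70 - 1*(-30)))*(-1)) = 1/(((3 + 2) + (70 + 30))*(-1)) = 1/((5 + 100)*(-1)) = 1/(105*(-1)) = 1/(-105) = -1/105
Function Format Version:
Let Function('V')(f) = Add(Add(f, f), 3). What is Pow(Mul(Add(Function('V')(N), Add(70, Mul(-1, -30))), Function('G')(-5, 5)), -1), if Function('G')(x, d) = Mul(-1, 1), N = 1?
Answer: Rational(-1, 105) ≈ -0.0095238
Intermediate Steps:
Function('G')(x, d) = -1
Function('V')(f) = Add(3, Mul(2, f)) (Function('V')(f) = Add(Mul(2, f), 3) = Add(3, Mul(2, f)))
Pow(Mul(Add(Function('V')(N), Add(70, Mul(-1, -30))), Function('G')(-5, 5)), -1) = Pow(Mul(Add(Add(3, Mul(2, 1)), Add(70, Mul(-1, -30))), -1), -1) = Pow(Mul(Add(Add(3, 2), Add(70, 30)), -1), -1) = Pow(Mul(Add(5, 100), -1), -1) = Pow(Mul(105, -1), -1) = Pow(-105, -1) = Rational(-1, 105)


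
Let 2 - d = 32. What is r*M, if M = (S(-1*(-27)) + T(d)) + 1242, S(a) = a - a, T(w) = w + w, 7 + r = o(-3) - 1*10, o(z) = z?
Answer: -23640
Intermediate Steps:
d = -30 (d = 2 - 1*32 = 2 - 32 = -30)
r = -20 (r = -7 + (-3 - 1*10) = -7 + (-3 - 10) = -7 - 13 = -20)
T(w) = 2*w
S(a) = 0
M = 1182 (M = (0 + 2*(-30)) + 1242 = (0 - 60) + 1242 = -60 + 1242 = 1182)
r*M = -20*1182 = -23640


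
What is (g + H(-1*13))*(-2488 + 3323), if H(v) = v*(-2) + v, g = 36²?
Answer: 1093015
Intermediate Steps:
g = 1296
H(v) = -v (H(v) = -2*v + v = -v)
(g + H(-1*13))*(-2488 + 3323) = (1296 - (-1)*13)*(-2488 + 3323) = (1296 - 1*(-13))*835 = (1296 + 13)*835 = 1309*835 = 1093015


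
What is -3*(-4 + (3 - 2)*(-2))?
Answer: 18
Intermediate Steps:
-3*(-4 + (3 - 2)*(-2)) = -3*(-4 + 1*(-2)) = -3*(-4 - 2) = -3*(-6) = 18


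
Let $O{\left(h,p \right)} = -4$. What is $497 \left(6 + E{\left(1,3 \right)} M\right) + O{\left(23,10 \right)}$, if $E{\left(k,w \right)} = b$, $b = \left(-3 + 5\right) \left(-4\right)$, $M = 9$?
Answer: $-32806$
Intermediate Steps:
$b = -8$ ($b = 2 \left(-4\right) = -8$)
$E{\left(k,w \right)} = -8$
$497 \left(6 + E{\left(1,3 \right)} M\right) + O{\left(23,10 \right)} = 497 \left(6 - 72\right) - 4 = 497 \left(-66\right) - 4 = -32802 - 4 = -32806$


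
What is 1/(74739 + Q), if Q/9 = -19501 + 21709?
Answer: 1/94611 ≈ 1.0570e-5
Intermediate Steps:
Q = 19872 (Q = 9*(-19501 + 21709) = 9*2208 = 19872)
1/(74739 + Q) = 1/(74739 + 19872) = 1/94611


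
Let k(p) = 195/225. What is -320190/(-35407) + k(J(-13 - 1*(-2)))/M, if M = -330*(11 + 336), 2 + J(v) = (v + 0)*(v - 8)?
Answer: 549973893209/60816833550 ≈ 9.0431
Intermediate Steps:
J(v) = -2 + v*(-8 + v) (J(v) = -2 + (v + 0)*(v - 8) = -2 + v*(-8 + v))
k(p) = 13/15 (k(p) = 195*(1/225) = 13/15)
M = -114510 (M = -330*347 = -114510)
-320190/(-35407) + k(J(-13 - 1*(-2)))/M = -320190/(-35407) + (13/15)/(-114510) = -320190*(-1/35407) + (13/15)*(-1/114510) = 320190/35407 - 13/1717650 = 549973893209/60816833550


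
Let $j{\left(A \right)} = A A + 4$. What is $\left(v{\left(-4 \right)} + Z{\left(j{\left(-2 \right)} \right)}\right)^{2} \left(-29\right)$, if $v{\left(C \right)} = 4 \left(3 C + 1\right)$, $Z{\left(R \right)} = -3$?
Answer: $-64061$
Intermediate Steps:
$j{\left(A \right)} = 4 + A^{2}$ ($j{\left(A \right)} = A^{2} + 4 = 4 + A^{2}$)
$v{\left(C \right)} = 4 + 12 C$ ($v{\left(C \right)} = 4 \left(1 + 3 C\right) = 4 + 12 C$)
$\left(v{\left(-4 \right)} + Z{\left(j{\left(-2 \right)} \right)}\right)^{2} \left(-29\right) = \left(\left(4 + 12 \left(-4\right)\right) - 3\right)^{2} \left(-29\right) = \left(\left(4 - 48\right) - 3\right)^{2} \left(-29\right) = \left(-44 - 3\right)^{2} \left(-29\right) = \left(-47\right)^{2} \left(-29\right) = 2209 \left(-29\right) = -64061$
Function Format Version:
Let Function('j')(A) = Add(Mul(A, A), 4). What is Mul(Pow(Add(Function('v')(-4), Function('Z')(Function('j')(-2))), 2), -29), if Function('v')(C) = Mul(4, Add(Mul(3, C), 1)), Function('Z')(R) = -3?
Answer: -64061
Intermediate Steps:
Function('j')(A) = Add(4, Pow(A, 2)) (Function('j')(A) = Add(Pow(A, 2), 4) = Add(4, Pow(A, 2)))
Function('v')(C) = Add(4, Mul(12, C)) (Function('v')(C) = Mul(4, Add(1, Mul(3, C))) = Add(4, Mul(12, C)))
Mul(Pow(Add(Function('v')(-4), Function('Z')(Function('j')(-2))), 2), -29) = Mul(Pow(Add(Add(4, Mul(12, -4)), -3), 2), -29) = Mul(Pow(Add(Add(4, -48), -3), 2), -29) = Mul(Pow(Add(-44, -3), 2), -29) = Mul(Pow(-47, 2), -29) = Mul(2209, -29) = -64061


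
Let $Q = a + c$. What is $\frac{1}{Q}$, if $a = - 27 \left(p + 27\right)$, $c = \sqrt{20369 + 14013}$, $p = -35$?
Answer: $\frac{108}{6137} - \frac{\sqrt{34382}}{12274} \approx 0.0024911$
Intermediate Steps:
$c = \sqrt{34382} \approx 185.42$
$a = 216$ ($a = - 27 \left(-35 + 27\right) = \left(-27\right) \left(-8\right) = 216$)
$Q = 216 + \sqrt{34382} \approx 401.42$
$\frac{1}{Q} = \frac{1}{216 + \sqrt{34382}}$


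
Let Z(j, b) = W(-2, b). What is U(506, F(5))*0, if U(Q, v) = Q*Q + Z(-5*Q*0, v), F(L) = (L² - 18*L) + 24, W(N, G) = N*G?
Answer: 0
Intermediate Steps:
W(N, G) = G*N
F(L) = 24 + L² - 18*L
Z(j, b) = -2*b (Z(j, b) = b*(-2) = -2*b)
U(Q, v) = Q² - 2*v (U(Q, v) = Q*Q - 2*v = Q² - 2*v)
U(506, F(5))*0 = (506² - 2*(24 + 5² - 18*5))*0 = (256036 - 2*(24 + 25 - 90))*0 = (256036 - 2*(-41))*0 = (256036 + 82)*0 = 256118*0 = 0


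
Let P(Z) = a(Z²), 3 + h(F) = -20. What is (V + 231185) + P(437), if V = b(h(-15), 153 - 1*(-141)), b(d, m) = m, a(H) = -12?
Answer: 231467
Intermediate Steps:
h(F) = -23 (h(F) = -3 - 20 = -23)
P(Z) = -12
V = 294 (V = 153 - 1*(-141) = 153 + 141 = 294)
(V + 231185) + P(437) = (294 + 231185) - 12 = 231479 - 12 = 231467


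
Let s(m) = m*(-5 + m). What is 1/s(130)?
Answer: 1/16250 ≈ 6.1538e-5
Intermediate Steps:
1/s(130) = 1/(130*(-5 + 130)) = 1/(130*125) = 1/16250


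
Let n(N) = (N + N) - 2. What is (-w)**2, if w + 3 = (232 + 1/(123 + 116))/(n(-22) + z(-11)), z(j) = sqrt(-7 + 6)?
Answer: 16549967551248/255998557369 + 451193281614*I/255998557369 ≈ 64.649 + 1.7625*I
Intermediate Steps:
n(N) = -2 + 2*N (n(N) = 2*N - 2 = -2 + 2*N)
z(j) = I (z(j) = sqrt(-1) = I)
w = -3 + 55449*(-46 - I)/505963 (w = -3 + (232 + 1/(123 + 116))/((-2 + 2*(-22)) + I) = -3 + (232 + 1/239)/((-2 - 44) + I) = -3 + (232 + 1/239)/(-46 + I) = -3 + 55449*((-46 - I)/2117)/239 = -3 + 55449*(-46 - I)/505963 ≈ -8.0412 - 0.10959*I)
(-w)**2 = (-(-4068543/505963 - 55449*I/505963))**2 = (4068543/505963 + 55449*I/505963)**2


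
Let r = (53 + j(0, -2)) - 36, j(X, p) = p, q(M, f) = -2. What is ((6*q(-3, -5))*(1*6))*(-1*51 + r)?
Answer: 2592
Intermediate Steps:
r = 15 (r = (53 - 2) - 36 = 51 - 36 = 15)
((6*q(-3, -5))*(1*6))*(-1*51 + r) = ((6*(-2))*(1*6))*(-1*51 + 15) = (-12*6)*(-51 + 15) = -72*(-36) = 2592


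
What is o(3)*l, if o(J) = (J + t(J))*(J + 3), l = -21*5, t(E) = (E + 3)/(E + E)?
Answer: -2520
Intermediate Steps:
t(E) = (3 + E)/(2*E) (t(E) = (3 + E)/((2*E)) = (3 + E)*(1/(2*E)) = (3 + E)/(2*E))
l = -105
o(J) = (3 + J)*(J + (3 + J)/(2*J)) (o(J) = (J + (3 + J)/(2*J))*(J + 3) = (J + (3 + J)/(2*J))*(3 + J) = (3 + J)*(J + (3 + J)/(2*J)))
o(3)*l = (3 + 3² + (7/2)*3 + (9/2)/3)*(-105) = (3 + 9 + 21/2 + (9/2)*(⅓))*(-105) = (3 + 9 + 21/2 + 3/2)*(-105) = 24*(-105) = -2520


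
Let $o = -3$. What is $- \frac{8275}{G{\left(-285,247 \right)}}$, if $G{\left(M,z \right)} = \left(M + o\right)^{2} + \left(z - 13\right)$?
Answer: $- \frac{8275}{83178} \approx -0.099485$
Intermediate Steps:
$G{\left(M,z \right)} = -13 + z + \left(-3 + M\right)^{2}$ ($G{\left(M,z \right)} = \left(M - 3\right)^{2} + \left(z - 13\right) = \left(-3 + M\right)^{2} + \left(-13 + z\right) = -13 + z + \left(-3 + M\right)^{2}$)
$- \frac{8275}{G{\left(-285,247 \right)}} = - \frac{8275}{-13 + 247 + \left(-3 - 285\right)^{2}} = - \frac{8275}{-13 + 247 + \left(-288\right)^{2}} = - \frac{8275}{-13 + 247 + 82944} = - \frac{8275}{83178}$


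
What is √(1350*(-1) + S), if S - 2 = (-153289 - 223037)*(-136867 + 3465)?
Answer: 2*√12550659926 ≈ 2.2406e+5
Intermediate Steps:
S = 50202641054 (S = 2 + (-153289 - 223037)*(-136867 + 3465) = 2 - 376326*(-133402) = 2 + 50202641052 = 50202641054)
√(1350*(-1) + S) = √(1350*(-1) + 50202641054) = √(-1350 + 50202641054) = √50202639704 = 2*√12550659926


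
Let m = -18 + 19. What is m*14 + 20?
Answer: 34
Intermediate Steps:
m = 1
m*14 + 20 = 1*14 + 20 = 14 + 20 = 34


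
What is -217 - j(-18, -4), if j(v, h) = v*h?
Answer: -289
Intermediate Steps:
j(v, h) = h*v
-217 - j(-18, -4) = -217 - (-4)*(-18) = -217 - 1*72 = -217 - 72 = -289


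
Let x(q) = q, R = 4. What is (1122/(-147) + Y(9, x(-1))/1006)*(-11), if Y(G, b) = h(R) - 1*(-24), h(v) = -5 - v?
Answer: 4130599/49294 ≈ 83.795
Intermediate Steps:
Y(G, b) = 15 (Y(G, b) = (-5 - 1*4) - 1*(-24) = (-5 - 4) + 24 = -9 + 24 = 15)
(1122/(-147) + Y(9, x(-1))/1006)*(-11) = (1122/(-147) + 15/1006)*(-11) = (1122*(-1/147) + 15*(1/1006))*(-11) = (-374/49 + 15/1006)*(-11) = -375509/49294*(-11) = 4130599/49294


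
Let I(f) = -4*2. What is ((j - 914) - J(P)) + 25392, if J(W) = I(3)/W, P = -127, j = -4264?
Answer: 2567170/127 ≈ 20214.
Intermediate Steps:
I(f) = -8
J(W) = -8/W
((j - 914) - J(P)) + 25392 = ((-4264 - 914) - (-8)/(-127)) + 25392 = (-5178 - (-8)*(-1)/127) + 25392 = (-5178 - 1*8/127) + 25392 = (-5178 - 8/127) + 25392 = -657614/127 + 25392 = 2567170/127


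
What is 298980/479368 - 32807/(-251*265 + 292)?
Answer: 8881494629/7936296766 ≈ 1.1191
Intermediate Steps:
298980/479368 - 32807/(-251*265 + 292) = 298980*(1/479368) - 32807/(-66515 + 292) = 74745/119842 - 32807/(-66223) = 74745/119842 - 32807*(-1/66223) = 74745/119842 + 32807/66223 = 8881494629/7936296766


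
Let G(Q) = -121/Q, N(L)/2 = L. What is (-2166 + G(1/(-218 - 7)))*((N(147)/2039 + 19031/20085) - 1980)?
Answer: -676950963646853/13651105 ≈ -4.9589e+7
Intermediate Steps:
N(L) = 2*L
(-2166 + G(1/(-218 - 7)))*((N(147)/2039 + 19031/20085) - 1980) = (-2166 - 121/(1/(-218 - 7)))*(((2*147)/2039 + 19031/20085) - 1980) = (-2166 - 121/(1/(-225)))*((294*(1/2039) + 19031*(1/20085)) - 1980) = (-2166 - 121/(-1/225))*((294/2039 + 19031/20085) - 1980) = (-2166 - 121*(-225))*(44709199/40953315 - 1980) = (-2166 + 27225)*(-81042854501/40953315) = 25059*(-81042854501/40953315) = -676950963646853/13651105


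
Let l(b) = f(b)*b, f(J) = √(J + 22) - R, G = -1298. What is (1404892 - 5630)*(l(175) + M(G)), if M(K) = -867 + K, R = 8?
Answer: -4988369030 + 244870850*√197 ≈ -1.5514e+9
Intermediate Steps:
f(J) = -8 + √(22 + J) (f(J) = √(J + 22) - 1*8 = √(22 + J) - 8 = -8 + √(22 + J))
l(b) = b*(-8 + √(22 + b)) (l(b) = (-8 + √(22 + b))*b = b*(-8 + √(22 + b)))
(1404892 - 5630)*(l(175) + M(G)) = (1404892 - 5630)*(175*(-8 + √(22 + 175)) + (-867 - 1298)) = 1399262*(175*(-8 + √197) - 2165) = 1399262*((-1400 + 175*√197) - 2165) = 1399262*(-3565 + 175*√197) = -4988369030 + 244870850*√197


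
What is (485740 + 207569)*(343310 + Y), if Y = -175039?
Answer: 116663798739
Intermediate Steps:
(485740 + 207569)*(343310 + Y) = (485740 + 207569)*(343310 - 175039) = 693309*168271 = 116663798739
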